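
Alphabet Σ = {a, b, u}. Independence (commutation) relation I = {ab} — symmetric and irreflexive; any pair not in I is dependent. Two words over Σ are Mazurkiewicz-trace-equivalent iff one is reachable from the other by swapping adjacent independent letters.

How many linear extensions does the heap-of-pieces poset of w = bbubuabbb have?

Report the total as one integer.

4

#0=b has no predecessor
#1=b depends on [0:b]
#2=u depends on [1:b]
#3=b depends on [2:u]
#4=u depends on [3:b]
#5=a depends on [4:u]
#6=b depends on [4:u]
#7=b depends on [6:b]
#8=b depends on [7:b]
sources: [0:b]
N(rest) = Σ N(rest − s) over sources s of rest; N(one piece) = 1:
  size 1 → [5]=1  [8]=1
  size 2 → [5,8]=2  [7,8]=1
  size 3 → [5,7,8]=3  [6,7,8]=1
  size 4 → [5,6,7,8]=4
  size 5 → [4,5,6,7,8]=4
  size 6 → [3,4,5,6,7,8]=4
  size 7 → [2,3,4,5,6,7,8]=4
  first=0(b) contributes 4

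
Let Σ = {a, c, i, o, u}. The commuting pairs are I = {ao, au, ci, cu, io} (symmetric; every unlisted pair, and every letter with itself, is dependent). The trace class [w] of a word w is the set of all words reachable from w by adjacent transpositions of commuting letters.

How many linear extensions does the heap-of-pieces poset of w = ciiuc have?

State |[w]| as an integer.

10

drop 0:c onto floor
drop 1:i onto floor
drop 2:i onto {1:i}
drop 3:u onto {2:i}
drop 4:c onto {0:c}
ground layer = {0:c, 1:i}
drop-orders for the pieces not yet dropped (sum over which currently-grounded one goes next):
  1 to go: {3} 1  {4} 1
  2 to go: {0,4} 1  {2,3} 1  {3,4} 2
  3 to go: {0,3,4} 3  {1,2,3} 1  {2,3,4} 3
  if 0:c drops first: 4 orders
  if 1:i drops first: 6 orders
heap linearizations: 10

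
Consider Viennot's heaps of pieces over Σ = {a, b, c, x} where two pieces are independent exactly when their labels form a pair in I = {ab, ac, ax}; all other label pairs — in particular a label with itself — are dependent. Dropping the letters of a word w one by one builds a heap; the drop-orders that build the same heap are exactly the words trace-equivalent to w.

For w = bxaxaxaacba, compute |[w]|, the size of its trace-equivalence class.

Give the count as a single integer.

#0=b has no predecessor
#1=x depends on [0:b]
#2=a has no predecessor
#3=x depends on [1:x]
#4=a depends on [2:a]
#5=x depends on [3:x]
#6=a depends on [4:a]
#7=a depends on [6:a]
#8=c depends on [5:x]
#9=b depends on [8:c]
#10=a depends on [7:a]
sources: [0:b, 2:a]
N(rest) = Σ N(rest − s) over sources s of rest; N(one piece) = 1:
  size 1 → [9]=1  [10]=1
  size 2 → [7,10]=1  [8,9]=1  [9,10]=2
  size 3 → [5,8,9]=1  [6,7,10]=1  [7,9,10]=3  [8,9,10]=3
  size 4 → [3,5,8,9]=1  [4,6,7,10]=1  [5,8,9,10]=4  [6,7,9,10]=4  [7,8,9,10]=6
  size 5 → [1,3,5,8,9]=1  [2,4,6,7,10]=1  [3,5,8,9,10]=5  [4,6,7,9,10]=5  [5,7,8,9,10]=10  [6,7,8,9,10]=10
  size 6 → [0,1,3,5,8,9]=1  [1,3,5,8,9,10]=6  [2,4,6,7,9,10]=6  [3,5,7,8,9,10]=15  [4,6,7,8,9,10]=15  [5,6,7,8,9,10]=20
  size 7 → [0,1,3,5,8,9,10]=7  [1,3,5,7,8,9,10]=21  [2,4,6,7,8,9,10]=21  [3,5,6,7,8,9,10]=35  [4,5,6,7,8,9,10]=35
  size 8 → [0,1,3,5,7,8,9,10]=28  [1,3,5,6,7,8,9,10]=56  [2,4,5,6,7,8,9,10]=56  [3,4,5,6,7,8,9,10]=70
  size 9 → [0,1,3,5,6,7,8,9,10]=84  [1,3,4,5,6,7,8,9,10]=126  [2,3,4,5,6,7,8,9,10]=126
  first=0(b) contributes 252
  first=2(a) contributes 210
|[w]| = 462

462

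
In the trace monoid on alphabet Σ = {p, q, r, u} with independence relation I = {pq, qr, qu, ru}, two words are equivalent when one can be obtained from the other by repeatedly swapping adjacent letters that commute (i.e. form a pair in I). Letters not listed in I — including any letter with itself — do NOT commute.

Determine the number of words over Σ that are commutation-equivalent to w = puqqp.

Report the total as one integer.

0(p) covers ∅
1(u) covers 0:p
2(q) covers ∅
3(q) covers 2:q
4(p) covers 1:u
floor of heap: 0:p, 2:q
completions by unplaced set U, small U first (add the entries for U minus each lowest piece of U):
  |U|=1: {3}:1  {4}:1
  |U|=2: {1,4}:1  {2,3}:1  {3,4}:2
  |U|=3: {0,1,4}:1  {1,3,4}:3  {2,3,4}:3
  start at 0(p): 6
  start at 2(q): 4
sum over floor = 10

10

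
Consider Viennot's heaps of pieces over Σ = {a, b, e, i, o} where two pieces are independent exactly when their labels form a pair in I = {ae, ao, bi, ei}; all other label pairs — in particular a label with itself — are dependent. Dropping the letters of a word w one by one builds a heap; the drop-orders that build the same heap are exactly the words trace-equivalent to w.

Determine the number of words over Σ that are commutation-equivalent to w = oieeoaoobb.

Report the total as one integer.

0(o) covers ∅
1(i) covers 0:o
2(e) covers 0:o
3(e) covers 2:e
4(o) covers 1:i, 3:e
5(a) covers 1:i
6(o) covers 4:o
7(o) covers 6:o
8(b) covers 5:a, 7:o
9(b) covers 8:b
floor of heap: 0:o
completions by unplaced set U, small U first (add the entries for U minus each lowest piece of U):
  |U|=1: {9}:1
  |U|=2: {8,9}:1
  |U|=3: {5,8,9}:1  {7,8,9}:1
  |U|=4: {5,7,8,9}:2  {6,7,8,9}:1
  |U|=5: {4,6,7,8,9}:1  {5,6,7,8,9}:3
  |U|=6: {3,4,6,7,8,9}:1  {4,5,6,7,8,9}:4
  |U|=7: {1,4,5,6,7,8,9}:4  {2,3,4,6,7,8,9}:1  {3,4,5,6,7,8,9}:5
  |U|=8: {1,3,4,5,6,7,8,9}:9  {2,3,4,5,6,7,8,9}:6
  start at 0(o): 15

15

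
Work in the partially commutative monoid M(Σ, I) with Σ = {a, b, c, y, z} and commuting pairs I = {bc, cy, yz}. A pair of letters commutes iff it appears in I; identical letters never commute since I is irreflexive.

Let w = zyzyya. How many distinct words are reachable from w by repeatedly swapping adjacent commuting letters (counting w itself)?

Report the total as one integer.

10

drop 0:z onto floor
drop 1:y onto floor
drop 2:z onto {0:z}
drop 3:y onto {1:y}
drop 4:y onto {3:y}
drop 5:a onto {2:z, 4:y}
ground layer = {0:z, 1:y}
drop-orders for the pieces not yet dropped (sum over which currently-grounded one goes next):
  1 to go: {5} 1
  2 to go: {2,5} 1  {4,5} 1
  3 to go: {0,2,5} 1  {2,4,5} 2  {3,4,5} 1
  4 to go: {0,2,4,5} 3  {1,3,4,5} 1  {2,3,4,5} 3
  if 0:z drops first: 4 orders
  if 1:y drops first: 6 orders
heap linearizations: 10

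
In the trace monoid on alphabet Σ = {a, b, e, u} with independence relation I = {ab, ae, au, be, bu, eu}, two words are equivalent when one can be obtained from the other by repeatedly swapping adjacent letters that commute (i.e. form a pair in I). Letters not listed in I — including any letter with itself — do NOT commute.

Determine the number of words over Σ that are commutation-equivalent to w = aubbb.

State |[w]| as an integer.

20

0(a) covers ∅
1(u) covers ∅
2(b) covers ∅
3(b) covers 2:b
4(b) covers 3:b
floor of heap: 0:a, 1:u, 2:b
completions by unplaced set U, small U first (add the entries for U minus each lowest piece of U):
  |U|=1: {0}:1  {1}:1  {4}:1
  |U|=2: {0,1}:2  {0,4}:2  {1,4}:2  {3,4}:1
  |U|=3: {0,1,4}:6  {0,3,4}:3  {1,3,4}:3  {2,3,4}:1
  start at 0(a): 4
  start at 1(u): 4
  start at 2(b): 12
sum over floor = 20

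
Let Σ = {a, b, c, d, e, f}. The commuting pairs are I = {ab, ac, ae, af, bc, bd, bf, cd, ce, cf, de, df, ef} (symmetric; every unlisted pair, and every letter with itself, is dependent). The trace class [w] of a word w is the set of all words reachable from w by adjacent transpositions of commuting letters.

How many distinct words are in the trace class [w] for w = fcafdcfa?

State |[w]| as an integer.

piece 0:f — minimal
piece 1:c — minimal
piece 2:a — minimal
piece 3:f rests on {0:f}
piece 4:d rests on {2:a}
piece 5:c rests on {1:c}
piece 6:f rests on {3:f}
piece 7:a rests on {4:d}
minimal pieces: {0:f, 1:c, 2:a}
ways to finish when only these pieces remain (= sum over removing one remaining piece with nothing left below it):
  1 left: {5}→1  {6}→1  {7}→1
  2 left: {1,5}→1  {3,6}→1  {4,7}→1  {5,6}→2  {5,7}→2  {6,7}→2
  3 left: {0,3,6}→1  {1,5,6}→3  {1,5,7}→3  {2,4,7}→1  {3,5,6}→3  {3,6,7}→3  {4,5,7}→3  {4,6,7}→3  {5,6,7}→6
  4 left: {0,3,5,6}→4  {0,3,6,7}→4  {1,3,5,6}→6  {1,4,5,7}→6  {1,5,6,7}→12  {2,4,5,7}→4  {2,4,6,7}→4  {3,4,6,7}→6  {3,5,6,7}→12  {4,5,6,7}→12
  5 left: {0,1,3,5,6}→10  {0,3,4,6,7}→10  {0,3,5,6,7}→20  {1,2,4,5,7}→10  {1,3,5,6,7}→30  {1,4,5,6,7}→30  {2,3,4,6,7}→10  {2,4,5,6,7}→20  {3,4,5,6,7}→30
  6 left: {0,1,3,5,6,7}→60  {0,2,3,4,6,7}→20  {0,3,4,5,6,7}→60  {1,2,4,5,6,7}→60  {1,3,4,5,6,7}→90  {2,3,4,5,6,7}→60
  placing 0:f first → 210 extensions
  placing 1:c first → 140 extensions
  placing 2:a first → 210 extensions
total linear extensions = 560

560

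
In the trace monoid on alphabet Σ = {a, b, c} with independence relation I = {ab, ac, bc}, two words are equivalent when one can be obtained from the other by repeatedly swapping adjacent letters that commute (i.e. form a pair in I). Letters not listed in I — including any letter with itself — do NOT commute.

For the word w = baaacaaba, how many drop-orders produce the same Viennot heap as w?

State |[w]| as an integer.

#0=b has no predecessor
#1=a has no predecessor
#2=a depends on [1:a]
#3=a depends on [2:a]
#4=c has no predecessor
#5=a depends on [3:a]
#6=a depends on [5:a]
#7=b depends on [0:b]
#8=a depends on [6:a]
sources: [0:b, 1:a, 4:c]
N(rest) = Σ N(rest − s) over sources s of rest; N(one piece) = 1:
  size 1 → [4]=1  [7]=1  [8]=1
  size 2 → [0,7]=1  [4,7]=2  [4,8]=2  [6,8]=1  [7,8]=2
  size 3 → [0,4,7]=3  [0,7,8]=3  [4,6,8]=3  [4,7,8]=6  [5,6,8]=1  [6,7,8]=3
  size 4 → [0,4,7,8]=12  [0,6,7,8]=6  [3,5,6,8]=1  [4,5,6,8]=4  [4,6,7,8]=12  [5,6,7,8]=4
  size 5 → [0,4,6,7,8]=30  [0,5,6,7,8]=10  [2,3,5,6,8]=1  [3,4,5,6,8]=5  [3,5,6,7,8]=5  [4,5,6,7,8]=20
  size 6 → [0,3,5,6,7,8]=15  [0,4,5,6,7,8]=60  [1,2,3,5,6,8]=1  [2,3,4,5,6,8]=6  [2,3,5,6,7,8]=6  [3,4,5,6,7,8]=30
  size 7 → [0,2,3,5,6,7,8]=21  [0,3,4,5,6,7,8]=105  [1,2,3,4,5,6,8]=7  [1,2,3,5,6,7,8]=7  [2,3,4,5,6,7,8]=42
  first=0(b) contributes 56
  first=1(a) contributes 168
  first=4(c) contributes 28
|[w]| = 252

252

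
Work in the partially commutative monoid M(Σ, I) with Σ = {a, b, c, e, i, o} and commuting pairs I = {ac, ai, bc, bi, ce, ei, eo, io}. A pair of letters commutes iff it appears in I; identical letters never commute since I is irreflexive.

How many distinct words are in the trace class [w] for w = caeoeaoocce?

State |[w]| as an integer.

#0=c has no predecessor
#1=a has no predecessor
#2=e depends on [1:a]
#3=o depends on [0:c, 1:a]
#4=e depends on [2:e]
#5=a depends on [3:o, 4:e]
#6=o depends on [5:a]
#7=o depends on [6:o]
#8=c depends on [7:o]
#9=c depends on [8:c]
#10=e depends on [5:a]
sources: [0:c, 1:a]
N(rest) = Σ N(rest − s) over sources s of rest; N(one piece) = 1:
  size 1 → [9]=1  [10]=1
  size 2 → [8,9]=1  [9,10]=2
  size 3 → [7,8,9]=1  [8,9,10]=3
  size 4 → [6,7,8,9]=1  [7,8,9,10]=4
  size 5 → [6,7,8,9,10]=5
  size 6 → [5,6,7,8,9,10]=5
  size 7 → [3,5,6,7,8,9,10]=5  [4,5,6,7,8,9,10]=5
  size 8 → [0,3,5,6,7,8,9,10]=5  [2,4,5,6,7,8,9,10]=5  [3,4,5,6,7,8,9,10]=10
  size 9 → [0,3,4,5,6,7,8,9,10]=15  [2,3,4,5,6,7,8,9,10]=15
  first=0(c) contributes 15
  first=1(a) contributes 30
|[w]| = 45

45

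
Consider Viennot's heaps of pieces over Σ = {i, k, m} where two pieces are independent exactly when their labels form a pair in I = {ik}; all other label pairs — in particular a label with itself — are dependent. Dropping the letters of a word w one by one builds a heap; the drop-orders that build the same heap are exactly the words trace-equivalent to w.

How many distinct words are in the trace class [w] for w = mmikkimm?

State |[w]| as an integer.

6

drop 0:m onto floor
drop 1:m onto {0:m}
drop 2:i onto {1:m}
drop 3:k onto {1:m}
drop 4:k onto {3:k}
drop 5:i onto {2:i}
drop 6:m onto {4:k, 5:i}
drop 7:m onto {6:m}
ground layer = {0:m}
drop-orders for the pieces not yet dropped (sum over which currently-grounded one goes next):
  1 to go: {7} 1
  2 to go: {6,7} 1
  3 to go: {4,6,7} 1  {5,6,7} 1
  4 to go: {2,5,6,7} 1  {3,4,6,7} 1  {4,5,6,7} 2
  5 to go: {2,4,5,6,7} 3  {3,4,5,6,7} 3
  6 to go: {2,3,4,5,6,7} 6
  if 0:m drops first: 6 orders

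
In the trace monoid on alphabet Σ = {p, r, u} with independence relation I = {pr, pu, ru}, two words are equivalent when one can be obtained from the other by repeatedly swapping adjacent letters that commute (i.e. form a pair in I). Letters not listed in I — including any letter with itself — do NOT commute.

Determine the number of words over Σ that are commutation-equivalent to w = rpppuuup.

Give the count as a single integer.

0(r) covers ∅
1(p) covers ∅
2(p) covers 1:p
3(p) covers 2:p
4(u) covers ∅
5(u) covers 4:u
6(u) covers 5:u
7(p) covers 3:p
floor of heap: 0:r, 1:p, 4:u
completions by unplaced set U, small U first (add the entries for U minus each lowest piece of U):
  |U|=1: {0}:1  {6}:1  {7}:1
  |U|=2: {0,6}:2  {0,7}:2  {3,7}:1  {5,6}:1  {6,7}:2
  |U|=3: {0,3,7}:3  {0,5,6}:3  {0,6,7}:6  {2,3,7}:1  {3,6,7}:3  {4,5,6}:1  {5,6,7}:3
  |U|=4: {0,2,3,7}:4  {0,3,6,7}:12  {0,4,5,6}:4  {0,5,6,7}:12  {1,2,3,7}:1  {2,3,6,7}:4  {3,5,6,7}:6  {4,5,6,7}:4
  |U|=5: {0,1,2,3,7}:5  {0,2,3,6,7}:20  {0,3,5,6,7}:30  {0,4,5,6,7}:20  {1,2,3,6,7}:5  {2,3,5,6,7}:10  {3,4,5,6,7}:10
  |U|=6: {0,1,2,3,6,7}:30  {0,2,3,5,6,7}:60  {0,3,4,5,6,7}:60  {1,2,3,5,6,7}:15  {2,3,4,5,6,7}:20
  start at 0(r): 35
  start at 1(p): 140
  start at 4(u): 105
sum over floor = 280

280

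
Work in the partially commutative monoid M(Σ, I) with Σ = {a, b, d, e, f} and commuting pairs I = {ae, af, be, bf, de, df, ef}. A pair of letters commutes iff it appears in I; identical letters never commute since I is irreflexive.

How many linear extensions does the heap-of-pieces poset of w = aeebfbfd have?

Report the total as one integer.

0(a) covers ∅
1(e) covers ∅
2(e) covers 1:e
3(b) covers 0:a
4(f) covers ∅
5(b) covers 3:b
6(f) covers 4:f
7(d) covers 5:b
floor of heap: 0:a, 1:e, 4:f
completions by unplaced set U, small U first (add the entries for U minus each lowest piece of U):
  |U|=1: {2}:1  {6}:1  {7}:1
  |U|=2: {1,2}:1  {2,6}:2  {2,7}:2  {4,6}:1  {5,7}:1  {6,7}:2
  |U|=3: {1,2,6}:3  {1,2,7}:3  {2,4,6}:3  {2,5,7}:3  {2,6,7}:6  {3,5,7}:1  {4,6,7}:3  {5,6,7}:3
  |U|=4: {0,3,5,7}:1  {1,2,4,6}:6  {1,2,5,7}:6  {1,2,6,7}:12  {2,3,5,7}:4  {2,4,6,7}:12  {2,5,6,7}:12  {3,5,6,7}:4  {4,5,6,7}:6
  |U|=5: {0,2,3,5,7}:5  {0,3,5,6,7}:5  {1,2,3,5,7}:10  {1,2,4,6,7}:30  {1,2,5,6,7}:30  {2,3,5,6,7}:20  {2,4,5,6,7}:30  {3,4,5,6,7}:10
  |U|=6: {0,1,2,3,5,7}:15  {0,2,3,5,6,7}:30  {0,3,4,5,6,7}:15  {1,2,3,5,6,7}:60  {1,2,4,5,6,7}:90  {2,3,4,5,6,7}:60
  start at 0(a): 210
  start at 1(e): 105
  start at 4(f): 105
sum over floor = 420

420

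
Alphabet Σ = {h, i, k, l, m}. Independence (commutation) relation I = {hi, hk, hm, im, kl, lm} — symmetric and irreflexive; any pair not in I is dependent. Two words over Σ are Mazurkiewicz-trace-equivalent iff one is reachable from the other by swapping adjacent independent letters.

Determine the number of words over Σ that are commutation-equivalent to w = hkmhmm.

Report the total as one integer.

0(h) covers ∅
1(k) covers ∅
2(m) covers 1:k
3(h) covers 0:h
4(m) covers 2:m
5(m) covers 4:m
floor of heap: 0:h, 1:k
completions by unplaced set U, small U first (add the entries for U minus each lowest piece of U):
  |U|=1: {3}:1  {5}:1
  |U|=2: {0,3}:1  {3,5}:2  {4,5}:1
  |U|=3: {0,3,5}:3  {2,4,5}:1  {3,4,5}:3
  |U|=4: {0,3,4,5}:6  {1,2,4,5}:1  {2,3,4,5}:4
  start at 0(h): 5
  start at 1(k): 10
sum over floor = 15

15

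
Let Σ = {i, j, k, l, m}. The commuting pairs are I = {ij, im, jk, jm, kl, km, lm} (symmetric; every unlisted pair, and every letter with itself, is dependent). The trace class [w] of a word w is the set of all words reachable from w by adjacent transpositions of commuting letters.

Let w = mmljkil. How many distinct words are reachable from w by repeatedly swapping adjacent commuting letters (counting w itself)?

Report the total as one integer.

105

piece 0:m — minimal
piece 1:m rests on {0:m}
piece 2:l — minimal
piece 3:j rests on {2:l}
piece 4:k — minimal
piece 5:i rests on {2:l, 4:k}
piece 6:l rests on {3:j, 5:i}
minimal pieces: {0:m, 2:l, 4:k}
ways to finish when only these pieces remain (= sum over removing one remaining piece with nothing left below it):
  1 left: {1}→1  {6}→1
  2 left: {0,1}→1  {1,6}→2  {3,6}→1  {5,6}→1
  3 left: {0,1,6}→3  {1,3,6}→3  {1,5,6}→3  {3,5,6}→2  {4,5,6}→1
  4 left: {0,1,3,6}→6  {0,1,5,6}→6  {1,3,5,6}→8  {1,4,5,6}→4  {2,3,5,6}→2  {3,4,5,6}→3
  5 left: {0,1,3,5,6}→20  {0,1,4,5,6}→10  {1,2,3,5,6}→10  {1,3,4,5,6}→15  {2,3,4,5,6}→5
  placing 0:m first → 30 extensions
  placing 2:l first → 45 extensions
  placing 4:k first → 30 extensions
total linear extensions = 105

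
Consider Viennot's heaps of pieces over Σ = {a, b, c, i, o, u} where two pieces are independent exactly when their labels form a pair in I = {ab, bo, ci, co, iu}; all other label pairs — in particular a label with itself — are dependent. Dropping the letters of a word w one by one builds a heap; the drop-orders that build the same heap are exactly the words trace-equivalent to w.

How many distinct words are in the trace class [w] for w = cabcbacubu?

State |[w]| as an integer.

4

drop 0:c onto floor
drop 1:a onto {0:c}
drop 2:b onto {0:c}
drop 3:c onto {1:a, 2:b}
drop 4:b onto {3:c}
drop 5:a onto {3:c}
drop 6:c onto {4:b, 5:a}
drop 7:u onto {6:c}
drop 8:b onto {7:u}
drop 9:u onto {8:b}
ground layer = {0:c}
drop-orders for the pieces not yet dropped (sum over which currently-grounded one goes next):
  1 to go: {9} 1
  2 to go: {8,9} 1
  3 to go: {7,8,9} 1
  4 to go: {6,7,8,9} 1
  5 to go: {4,6,7,8,9} 1  {5,6,7,8,9} 1
  6 to go: {4,5,6,7,8,9} 2
  7 to go: {3,4,5,6,7,8,9} 2
  8 to go: {1,3,4,5,6,7,8,9} 2  {2,3,4,5,6,7,8,9} 2
  if 0:c drops first: 4 orders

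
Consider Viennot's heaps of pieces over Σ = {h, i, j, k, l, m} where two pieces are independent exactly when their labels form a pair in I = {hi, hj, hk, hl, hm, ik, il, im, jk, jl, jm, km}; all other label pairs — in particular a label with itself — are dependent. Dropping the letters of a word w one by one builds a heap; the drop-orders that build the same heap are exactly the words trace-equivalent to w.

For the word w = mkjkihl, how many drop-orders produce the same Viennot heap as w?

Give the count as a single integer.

#0=m has no predecessor
#1=k has no predecessor
#2=j has no predecessor
#3=k depends on [1:k]
#4=i depends on [2:j]
#5=h has no predecessor
#6=l depends on [0:m, 3:k]
sources: [0:m, 1:k, 2:j, 5:h]
N(rest) = Σ N(rest − s) over sources s of rest; N(one piece) = 1:
  size 1 → [4]=1  [5]=1  [6]=1
  size 2 → [0,6]=1  [2,4]=1  [3,6]=1  [4,5]=2  [4,6]=2  [5,6]=2
  size 3 → [0,3,6]=2  [0,4,6]=3  [0,5,6]=3  [1,3,6]=1  [2,4,5]=3  [2,4,6]=3  [3,4,6]=3  [3,5,6]=3  [4,5,6]=6
  size 4 → [0,1,3,6]=3  [0,2,4,6]=6  [0,3,4,6]=8  [0,3,5,6]=8  [0,4,5,6]=12  [1,3,4,6]=4  [1,3,5,6]=4  [2,3,4,6]=6  [2,4,5,6]=12  [3,4,5,6]=12
  size 5 → [0,1,3,4,6]=15  [0,1,3,5,6]=15  [0,2,3,4,6]=20  [0,2,4,5,6]=30  [0,3,4,5,6]=40  [1,2,3,4,6]=10  [1,3,4,5,6]=20  [2,3,4,5,6]=30
  first=0(m) contributes 60
  first=1(k) contributes 120
  first=2(j) contributes 90
  first=5(h) contributes 45
|[w]| = 315

315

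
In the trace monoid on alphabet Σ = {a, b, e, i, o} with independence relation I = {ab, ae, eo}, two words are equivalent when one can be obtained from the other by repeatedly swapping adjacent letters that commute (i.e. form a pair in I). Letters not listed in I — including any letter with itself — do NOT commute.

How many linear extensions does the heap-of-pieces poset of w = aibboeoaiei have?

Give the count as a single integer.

drop 0:a onto floor
drop 1:i onto {0:a}
drop 2:b onto {1:i}
drop 3:b onto {2:b}
drop 4:o onto {3:b}
drop 5:e onto {3:b}
drop 6:o onto {4:o}
drop 7:a onto {6:o}
drop 8:i onto {5:e, 7:a}
drop 9:e onto {8:i}
drop 10:i onto {9:e}
ground layer = {0:a}
drop-orders for the pieces not yet dropped (sum over which currently-grounded one goes next):
  1 to go: {10} 1
  2 to go: {9,10} 1
  3 to go: {8,9,10} 1
  4 to go: {5,8,9,10} 1  {7,8,9,10} 1
  5 to go: {5,7,8,9,10} 2  {6,7,8,9,10} 1
  6 to go: {4,6,7,8,9,10} 1  {5,6,7,8,9,10} 3
  7 to go: {4,5,6,7,8,9,10} 4
  8 to go: {3,4,5,6,7,8,9,10} 4
  9 to go: {2,3,4,5,6,7,8,9,10} 4
  if 0:a drops first: 4 orders

4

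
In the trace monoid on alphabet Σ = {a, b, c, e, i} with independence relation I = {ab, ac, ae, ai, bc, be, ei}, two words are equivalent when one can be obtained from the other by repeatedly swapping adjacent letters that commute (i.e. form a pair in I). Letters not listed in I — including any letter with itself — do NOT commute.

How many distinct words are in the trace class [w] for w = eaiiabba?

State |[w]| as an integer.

280

drop 0:e onto floor
drop 1:a onto floor
drop 2:i onto floor
drop 3:i onto {2:i}
drop 4:a onto {1:a}
drop 5:b onto {3:i}
drop 6:b onto {5:b}
drop 7:a onto {4:a}
ground layer = {0:e, 1:a, 2:i}
drop-orders for the pieces not yet dropped (sum over which currently-grounded one goes next):
  1 to go: {0} 1  {6} 1  {7} 1
  2 to go: {0,6} 2  {0,7} 2  {4,7} 1  {5,6} 1  {6,7} 2
  3 to go: {0,4,7} 3  {0,5,6} 3  {0,6,7} 6  {1,4,7} 1  {3,5,6} 1  {4,6,7} 3  {5,6,7} 3
  4 to go: {0,1,4,7} 4  {0,3,5,6} 4  {0,4,6,7} 12  {0,5,6,7} 12  {1,4,6,7} 4  {2,3,5,6} 1  {3,5,6,7} 4  {4,5,6,7} 6
  5 to go: {0,1,4,6,7} 20  {0,2,3,5,6} 5  {0,3,5,6,7} 20  {0,4,5,6,7} 30  {1,4,5,6,7} 10  {2,3,5,6,7} 5  {3,4,5,6,7} 10
  6 to go: {0,1,4,5,6,7} 60  {0,2,3,5,6,7} 30  {0,3,4,5,6,7} 60  {1,3,4,5,6,7} 20  {2,3,4,5,6,7} 15
  if 0:e drops first: 35 orders
  if 1:a drops first: 105 orders
  if 2:i drops first: 140 orders
heap linearizations: 280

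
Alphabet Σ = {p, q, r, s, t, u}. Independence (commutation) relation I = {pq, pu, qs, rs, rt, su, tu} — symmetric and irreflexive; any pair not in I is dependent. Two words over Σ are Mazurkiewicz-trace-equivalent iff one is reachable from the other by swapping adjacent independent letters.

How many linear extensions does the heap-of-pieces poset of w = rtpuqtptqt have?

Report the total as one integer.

8

drop 0:r onto floor
drop 1:t onto floor
drop 2:p onto {0:r, 1:t}
drop 3:u onto {0:r}
drop 4:q onto {1:t, 3:u}
drop 5:t onto {2:p, 4:q}
drop 6:p onto {5:t}
drop 7:t onto {6:p}
drop 8:q onto {7:t}
drop 9:t onto {8:q}
ground layer = {0:r, 1:t}
drop-orders for the pieces not yet dropped (sum over which currently-grounded one goes next):
  1 to go: {9} 1
  2 to go: {8,9} 1
  3 to go: {7,8,9} 1
  4 to go: {6,7,8,9} 1
  5 to go: {5,6,7,8,9} 1
  6 to go: {2,5,6,7,8,9} 1  {4,5,6,7,8,9} 1
  7 to go: {2,4,5,6,7,8,9} 2  {3,4,5,6,7,8,9} 1
  8 to go: {1,2,4,5,6,7,8,9} 2  {2,3,4,5,6,7,8,9} 3
  if 0:r drops first: 5 orders
  if 1:t drops first: 3 orders
heap linearizations: 8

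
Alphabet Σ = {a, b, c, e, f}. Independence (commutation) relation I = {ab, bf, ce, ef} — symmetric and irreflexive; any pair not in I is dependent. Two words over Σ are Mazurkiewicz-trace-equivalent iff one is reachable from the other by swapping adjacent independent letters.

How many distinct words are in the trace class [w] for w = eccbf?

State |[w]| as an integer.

7

drop 0:e onto floor
drop 1:c onto floor
drop 2:c onto {1:c}
drop 3:b onto {0:e, 2:c}
drop 4:f onto {2:c}
ground layer = {0:e, 1:c}
drop-orders for the pieces not yet dropped (sum over which currently-grounded one goes next):
  1 to go: {3} 1  {4} 1
  2 to go: {0,3} 1  {3,4} 2
  3 to go: {0,3,4} 3  {2,3,4} 2
  if 0:e drops first: 2 orders
  if 1:c drops first: 5 orders
heap linearizations: 7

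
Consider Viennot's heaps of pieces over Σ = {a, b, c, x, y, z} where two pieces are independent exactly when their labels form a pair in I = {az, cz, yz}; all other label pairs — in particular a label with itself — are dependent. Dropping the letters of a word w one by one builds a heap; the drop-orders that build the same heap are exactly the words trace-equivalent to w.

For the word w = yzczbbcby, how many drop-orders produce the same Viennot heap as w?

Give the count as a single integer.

6

piece 0:y — minimal
piece 1:z — minimal
piece 2:c rests on {0:y}
piece 3:z rests on {1:z}
piece 4:b rests on {2:c, 3:z}
piece 5:b rests on {4:b}
piece 6:c rests on {5:b}
piece 7:b rests on {6:c}
piece 8:y rests on {7:b}
minimal pieces: {0:y, 1:z}
ways to finish when only these pieces remain (= sum over removing one remaining piece with nothing left below it):
  1 left: {8}→1
  2 left: {7,8}→1
  3 left: {6,7,8}→1
  4 left: {5,6,7,8}→1
  5 left: {4,5,6,7,8}→1
  6 left: {2,4,5,6,7,8}→1  {3,4,5,6,7,8}→1
  7 left: {0,2,4,5,6,7,8}→1  {1,3,4,5,6,7,8}→1  {2,3,4,5,6,7,8}→2
  placing 0:y first → 3 extensions
  placing 1:z first → 3 extensions
total linear extensions = 6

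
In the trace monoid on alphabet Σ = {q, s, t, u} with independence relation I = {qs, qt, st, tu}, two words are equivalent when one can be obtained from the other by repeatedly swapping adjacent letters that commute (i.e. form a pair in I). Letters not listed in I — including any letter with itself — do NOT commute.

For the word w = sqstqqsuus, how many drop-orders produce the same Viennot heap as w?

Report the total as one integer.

200

0(s) covers ∅
1(q) covers ∅
2(s) covers 0:s
3(t) covers ∅
4(q) covers 1:q
5(q) covers 4:q
6(s) covers 2:s
7(u) covers 5:q, 6:s
8(u) covers 7:u
9(s) covers 8:u
floor of heap: 0:s, 1:q, 3:t
completions by unplaced set U, small U first (add the entries for U minus each lowest piece of U):
  |U|=1: {3}:1  {9}:1
  |U|=2: {3,9}:2  {8,9}:1
  |U|=3: {3,8,9}:3  {7,8,9}:1
  |U|=4: {3,7,8,9}:4  {5,7,8,9}:1  {6,7,8,9}:1
  |U|=5: {2,6,7,8,9}:1  {3,5,7,8,9}:5  {3,6,7,8,9}:5  {4,5,7,8,9}:1  {5,6,7,8,9}:2
  |U|=6: {0,2,6,7,8,9}:1  {1,4,5,7,8,9}:1  {2,3,6,7,8,9}:6  {2,5,6,7,8,9}:3  {3,4,5,7,8,9}:6  {3,5,6,7,8,9}:12  {4,5,6,7,8,9}:3
  |U|=7: {0,2,3,6,7,8,9}:7  {0,2,5,6,7,8,9}:4  {1,3,4,5,7,8,9}:7  {1,4,5,6,7,8,9}:4  {2,3,5,6,7,8,9}:21  {2,4,5,6,7,8,9}:6  {3,4,5,6,7,8,9}:21
  |U|=8: {0,2,3,5,6,7,8,9}:32  {0,2,4,5,6,7,8,9}:10  {1,2,4,5,6,7,8,9}:10  {1,3,4,5,6,7,8,9}:32  {2,3,4,5,6,7,8,9}:48
  start at 0(s): 90
  start at 1(q): 90
  start at 3(t): 20
sum over floor = 200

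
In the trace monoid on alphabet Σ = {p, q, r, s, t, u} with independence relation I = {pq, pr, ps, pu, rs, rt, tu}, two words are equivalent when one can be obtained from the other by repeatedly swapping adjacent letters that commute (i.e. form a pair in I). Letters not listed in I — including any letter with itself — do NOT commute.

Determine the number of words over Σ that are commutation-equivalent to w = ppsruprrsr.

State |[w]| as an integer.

960

#0=p has no predecessor
#1=p depends on [0:p]
#2=s has no predecessor
#3=r has no predecessor
#4=u depends on [2:s, 3:r]
#5=p depends on [1:p]
#6=r depends on [4:u]
#7=r depends on [6:r]
#8=s depends on [4:u]
#9=r depends on [7:r]
sources: [0:p, 2:s, 3:r]
N(rest) = Σ N(rest − s) over sources s of rest; N(one piece) = 1:
  size 1 → [5]=1  [8]=1  [9]=1
  size 2 → [1,5]=1  [5,8]=2  [5,9]=2  [7,9]=1  [8,9]=2
  size 3 → [0,1,5]=1  [1,5,8]=3  [1,5,9]=3  [5,7,9]=3  [5,8,9]=6  [6,7,9]=1  [7,8,9]=3
  size 4 → [0,1,5,8]=4  [0,1,5,9]=4  [1,5,7,9]=6  [1,5,8,9]=12  [5,6,7,9]=4  [5,7,8,9]=12  [6,7,8,9]=4
  size 5 → [0,1,5,7,9]=10  [0,1,5,8,9]=20  [1,5,6,7,9]=10  [1,5,7,8,9]=30  [4,6,7,8,9]=4  [5,6,7,8,9]=20
  size 6 → [0,1,5,6,7,9]=20  [0,1,5,7,8,9]=60  [1,5,6,7,8,9]=60  [2,4,6,7,8,9]=4  [3,4,6,7,8,9]=4  [4,5,6,7,8,9]=24
  size 7 → [0,1,5,6,7,8,9]=140  [1,4,5,6,7,8,9]=84  [2,3,4,6,7,8,9]=8  [2,4,5,6,7,8,9]=28  [3,4,5,6,7,8,9]=28
  size 8 → [0,1,4,5,6,7,8,9]=224  [1,2,4,5,6,7,8,9]=112  [1,3,4,5,6,7,8,9]=112  [2,3,4,5,6,7,8,9]=64
  first=0(p) contributes 288
  first=2(s) contributes 336
  first=3(r) contributes 336
|[w]| = 960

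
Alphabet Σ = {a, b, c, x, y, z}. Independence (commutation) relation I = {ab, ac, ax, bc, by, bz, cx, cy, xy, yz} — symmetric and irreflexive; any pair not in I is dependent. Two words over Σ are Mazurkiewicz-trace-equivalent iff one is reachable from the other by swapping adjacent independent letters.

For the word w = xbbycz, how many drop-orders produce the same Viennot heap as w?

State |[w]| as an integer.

piece 0:x — minimal
piece 1:b rests on {0:x}
piece 2:b rests on {1:b}
piece 3:y — minimal
piece 4:c — minimal
piece 5:z rests on {0:x, 4:c}
minimal pieces: {0:x, 3:y, 4:c}
ways to finish when only these pieces remain (= sum over removing one remaining piece with nothing left below it):
  1 left: {2}→1  {3}→1  {5}→1
  2 left: {1,2}→1  {2,3}→2  {2,5}→2  {3,5}→2  {4,5}→1
  3 left: {1,2,3}→3  {1,2,5}→3  {2,3,5}→6  {2,4,5}→3  {3,4,5}→3
  4 left: {0,1,2,5}→3  {1,2,3,5}→12  {1,2,4,5}→6  {2,3,4,5}→12
  placing 0:x first → 30 extensions
  placing 3:y first → 9 extensions
  placing 4:c first → 15 extensions
total linear extensions = 54

54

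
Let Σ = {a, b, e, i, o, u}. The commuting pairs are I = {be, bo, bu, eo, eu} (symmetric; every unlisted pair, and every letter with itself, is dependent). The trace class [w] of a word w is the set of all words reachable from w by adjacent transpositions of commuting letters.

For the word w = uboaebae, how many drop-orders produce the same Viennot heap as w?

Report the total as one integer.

6

drop 0:u onto floor
drop 1:b onto floor
drop 2:o onto {0:u}
drop 3:a onto {1:b, 2:o}
drop 4:e onto {3:a}
drop 5:b onto {3:a}
drop 6:a onto {4:e, 5:b}
drop 7:e onto {6:a}
ground layer = {0:u, 1:b}
drop-orders for the pieces not yet dropped (sum over which currently-grounded one goes next):
  1 to go: {7} 1
  2 to go: {6,7} 1
  3 to go: {4,6,7} 1  {5,6,7} 1
  4 to go: {4,5,6,7} 2
  5 to go: {3,4,5,6,7} 2
  6 to go: {1,3,4,5,6,7} 2  {2,3,4,5,6,7} 2
  if 0:u drops first: 4 orders
  if 1:b drops first: 2 orders
heap linearizations: 6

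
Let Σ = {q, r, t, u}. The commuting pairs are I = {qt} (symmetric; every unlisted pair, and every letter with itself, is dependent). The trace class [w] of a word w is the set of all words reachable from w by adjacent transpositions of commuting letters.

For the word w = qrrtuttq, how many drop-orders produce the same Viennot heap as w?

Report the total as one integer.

drop 0:q onto floor
drop 1:r onto {0:q}
drop 2:r onto {1:r}
drop 3:t onto {2:r}
drop 4:u onto {3:t}
drop 5:t onto {4:u}
drop 6:t onto {5:t}
drop 7:q onto {4:u}
ground layer = {0:q}
drop-orders for the pieces not yet dropped (sum over which currently-grounded one goes next):
  1 to go: {6} 1  {7} 1
  2 to go: {5,6} 1  {6,7} 2
  3 to go: {5,6,7} 3
  4 to go: {4,5,6,7} 3
  5 to go: {3,4,5,6,7} 3
  6 to go: {2,3,4,5,6,7} 3
  if 0:q drops first: 3 orders

3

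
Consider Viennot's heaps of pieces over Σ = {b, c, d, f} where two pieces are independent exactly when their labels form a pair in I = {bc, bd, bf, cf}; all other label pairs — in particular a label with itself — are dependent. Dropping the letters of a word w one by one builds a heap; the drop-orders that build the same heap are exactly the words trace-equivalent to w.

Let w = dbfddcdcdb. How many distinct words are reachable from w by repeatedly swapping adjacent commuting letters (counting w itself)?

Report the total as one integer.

#0=d has no predecessor
#1=b has no predecessor
#2=f depends on [0:d]
#3=d depends on [2:f]
#4=d depends on [3:d]
#5=c depends on [4:d]
#6=d depends on [5:c]
#7=c depends on [6:d]
#8=d depends on [7:c]
#9=b depends on [1:b]
sources: [0:d, 1:b]
N(rest) = Σ N(rest − s) over sources s of rest; N(one piece) = 1:
  size 1 → [8]=1  [9]=1
  size 2 → [1,9]=1  [7,8]=1  [8,9]=2
  size 3 → [1,8,9]=3  [6,7,8]=1  [7,8,9]=3
  size 4 → [1,7,8,9]=6  [5,6,7,8]=1  [6,7,8,9]=4
  size 5 → [1,6,7,8,9]=10  [4,5,6,7,8]=1  [5,6,7,8,9]=5
  size 6 → [1,5,6,7,8,9]=15  [3,4,5,6,7,8]=1  [4,5,6,7,8,9]=6
  size 7 → [1,4,5,6,7,8,9]=21  [2,3,4,5,6,7,8]=1  [3,4,5,6,7,8,9]=7
  size 8 → [0,2,3,4,5,6,7,8]=1  [1,3,4,5,6,7,8,9]=28  [2,3,4,5,6,7,8,9]=8
  first=0(d) contributes 36
  first=1(b) contributes 9
|[w]| = 45

45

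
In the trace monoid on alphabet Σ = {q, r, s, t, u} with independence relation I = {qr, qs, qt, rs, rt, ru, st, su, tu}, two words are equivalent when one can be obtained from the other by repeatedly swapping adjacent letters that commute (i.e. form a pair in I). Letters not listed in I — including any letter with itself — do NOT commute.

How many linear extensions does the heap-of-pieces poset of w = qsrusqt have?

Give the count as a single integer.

420

0(q) covers ∅
1(s) covers ∅
2(r) covers ∅
3(u) covers 0:q
4(s) covers 1:s
5(q) covers 3:u
6(t) covers ∅
floor of heap: 0:q, 1:s, 2:r, 6:t
completions by unplaced set U, small U first (add the entries for U minus each lowest piece of U):
  |U|=1: {2}:1  {4}:1  {5}:1  {6}:1
  |U|=2: {1,4}:1  {2,4}:2  {2,5}:2  {2,6}:2  {3,5}:1  {4,5}:2  {4,6}:2  {5,6}:2
  |U|=3: {0,3,5}:1  {1,2,4}:3  {1,4,5}:3  {1,4,6}:3  {2,3,5}:3  {2,4,5}:6  {2,4,6}:6  {2,5,6}:6  {3,4,5}:3  {3,5,6}:3  {4,5,6}:6
  |U|=4: {0,2,3,5}:4  {0,3,4,5}:4  {0,3,5,6}:4  {1,2,4,5}:12  {1,2,4,6}:12  {1,3,4,5}:6  {1,4,5,6}:12  {2,3,4,5}:12  {2,3,5,6}:12  {2,4,5,6}:24  {3,4,5,6}:12
  |U|=5: {0,1,3,4,5}:10  {0,2,3,4,5}:20  {0,2,3,5,6}:20  {0,3,4,5,6}:20  {1,2,3,4,5}:30  {1,2,4,5,6}:60  {1,3,4,5,6}:30  {2,3,4,5,6}:60
  start at 0(q): 180
  start at 1(s): 120
  start at 2(r): 60
  start at 6(t): 60
sum over floor = 420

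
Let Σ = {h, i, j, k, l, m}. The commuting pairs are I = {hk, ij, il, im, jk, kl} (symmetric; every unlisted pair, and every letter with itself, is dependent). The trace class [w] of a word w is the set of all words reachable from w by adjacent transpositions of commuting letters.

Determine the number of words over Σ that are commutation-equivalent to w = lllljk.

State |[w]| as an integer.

piece 0:l — minimal
piece 1:l rests on {0:l}
piece 2:l rests on {1:l}
piece 3:l rests on {2:l}
piece 4:j rests on {3:l}
piece 5:k — minimal
minimal pieces: {0:l, 5:k}
ways to finish when only these pieces remain (= sum over removing one remaining piece with nothing left below it):
  1 left: {4}→1  {5}→1
  2 left: {3,4}→1  {4,5}→2
  3 left: {2,3,4}→1  {3,4,5}→3
  4 left: {1,2,3,4}→1  {2,3,4,5}→4
  placing 0:l first → 5 extensions
  placing 5:k first → 1 extensions
total linear extensions = 6

6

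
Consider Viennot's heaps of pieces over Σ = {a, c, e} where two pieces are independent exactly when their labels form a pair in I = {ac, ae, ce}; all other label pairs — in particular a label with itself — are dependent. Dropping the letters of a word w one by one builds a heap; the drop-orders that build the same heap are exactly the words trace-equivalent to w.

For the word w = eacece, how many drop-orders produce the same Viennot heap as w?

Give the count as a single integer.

60

drop 0:e onto floor
drop 1:a onto floor
drop 2:c onto floor
drop 3:e onto {0:e}
drop 4:c onto {2:c}
drop 5:e onto {3:e}
ground layer = {0:e, 1:a, 2:c}
drop-orders for the pieces not yet dropped (sum over which currently-grounded one goes next):
  1 to go: {1} 1  {4} 1  {5} 1
  2 to go: {1,4} 2  {1,5} 2  {2,4} 1  {3,5} 1  {4,5} 2
  3 to go: {0,3,5} 1  {1,2,4} 3  {1,3,5} 3  {1,4,5} 6  {2,4,5} 3  {3,4,5} 3
  4 to go: {0,1,3,5} 4  {0,3,4,5} 4  {1,2,4,5} 12  {1,3,4,5} 12  {2,3,4,5} 6
  if 0:e drops first: 30 orders
  if 1:a drops first: 10 orders
  if 2:c drops first: 20 orders
heap linearizations: 60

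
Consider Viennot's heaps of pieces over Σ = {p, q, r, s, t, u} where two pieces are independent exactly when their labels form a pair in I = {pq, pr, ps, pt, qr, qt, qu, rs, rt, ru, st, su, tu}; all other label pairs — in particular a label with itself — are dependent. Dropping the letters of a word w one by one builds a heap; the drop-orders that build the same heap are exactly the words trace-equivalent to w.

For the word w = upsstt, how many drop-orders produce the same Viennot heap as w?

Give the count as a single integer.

0(u) covers ∅
1(p) covers 0:u
2(s) covers ∅
3(s) covers 2:s
4(t) covers ∅
5(t) covers 4:t
floor of heap: 0:u, 2:s, 4:t
completions by unplaced set U, small U first (add the entries for U minus each lowest piece of U):
  |U|=1: {1}:1  {3}:1  {5}:1
  |U|=2: {0,1}:1  {1,3}:2  {1,5}:2  {2,3}:1  {3,5}:2  {4,5}:1
  |U|=3: {0,1,3}:3  {0,1,5}:3  {1,2,3}:3  {1,3,5}:6  {1,4,5}:3  {2,3,5}:3  {3,4,5}:3
  |U|=4: {0,1,2,3}:6  {0,1,3,5}:12  {0,1,4,5}:6  {1,2,3,5}:12  {1,3,4,5}:12  {2,3,4,5}:6
  start at 0(u): 30
  start at 2(s): 30
  start at 4(t): 30
sum over floor = 90

90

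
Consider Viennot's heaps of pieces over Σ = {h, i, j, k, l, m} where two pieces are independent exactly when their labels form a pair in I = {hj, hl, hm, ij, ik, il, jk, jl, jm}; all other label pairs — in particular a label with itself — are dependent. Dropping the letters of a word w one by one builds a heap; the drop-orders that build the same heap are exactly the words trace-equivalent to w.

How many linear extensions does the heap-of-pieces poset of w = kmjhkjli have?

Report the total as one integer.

168

0(k) covers ∅
1(m) covers 0:k
2(j) covers ∅
3(h) covers 0:k
4(k) covers 1:m, 3:h
5(j) covers 2:j
6(l) covers 4:k
7(i) covers 1:m, 3:h
floor of heap: 0:k, 2:j
completions by unplaced set U, small U first (add the entries for U minus each lowest piece of U):
  |U|=1: {5}:1  {6}:1  {7}:1
  |U|=2: {2,5}:1  {4,6}:1  {5,6}:2  {5,7}:2  {6,7}:2
  |U|=3: {2,5,6}:3  {2,5,7}:3  {4,5,6}:3  {4,6,7}:3  {5,6,7}:6
  |U|=4: {1,4,6,7}:3  {2,4,5,6}:6  {2,5,6,7}:12  {3,4,6,7}:3  {4,5,6,7}:12
  |U|=5: {1,3,4,6,7}:6  {1,4,5,6,7}:15  {2,4,5,6,7}:30  {3,4,5,6,7}:15
  |U|=6: {0,1,3,4,6,7}:6  {1,2,4,5,6,7}:45  {1,3,4,5,6,7}:36  {2,3,4,5,6,7}:45
  start at 0(k): 126
  start at 2(j): 42
sum over floor = 168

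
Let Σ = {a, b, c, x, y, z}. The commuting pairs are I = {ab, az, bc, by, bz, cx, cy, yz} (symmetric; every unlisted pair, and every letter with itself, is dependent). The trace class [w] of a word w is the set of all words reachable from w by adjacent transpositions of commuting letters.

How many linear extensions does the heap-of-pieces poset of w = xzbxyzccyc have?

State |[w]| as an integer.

piece 0:x — minimal
piece 1:z rests on {0:x}
piece 2:b rests on {0:x}
piece 3:x rests on {1:z, 2:b}
piece 4:y rests on {3:x}
piece 5:z rests on {3:x}
piece 6:c rests on {5:z}
piece 7:c rests on {6:c}
piece 8:y rests on {4:y}
piece 9:c rests on {7:c}
minimal pieces: {0:x}
ways to finish when only these pieces remain (= sum over removing one remaining piece with nothing left below it):
  1 left: {8}→1  {9}→1
  2 left: {4,8}→1  {7,9}→1  {8,9}→2
  3 left: {4,8,9}→3  {6,7,9}→1  {7,8,9}→3
  4 left: {4,7,8,9}→6  {5,6,7,9}→1  {6,7,8,9}→4
  5 left: {4,6,7,8,9}→10  {5,6,7,8,9}→5
  6 left: {4,5,6,7,8,9}→15
  7 left: {3,4,5,6,7,8,9}→15
  8 left: {1,3,4,5,6,7,8,9}→15  {2,3,4,5,6,7,8,9}→15
  placing 0:x first → 30 extensions

30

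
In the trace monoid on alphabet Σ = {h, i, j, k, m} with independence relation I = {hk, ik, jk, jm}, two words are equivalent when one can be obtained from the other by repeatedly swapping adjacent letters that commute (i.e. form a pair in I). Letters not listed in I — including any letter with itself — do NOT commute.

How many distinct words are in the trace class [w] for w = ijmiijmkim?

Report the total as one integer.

0(i) covers ∅
1(j) covers 0:i
2(m) covers 0:i
3(i) covers 1:j, 2:m
4(i) covers 3:i
5(j) covers 4:i
6(m) covers 4:i
7(k) covers 6:m
8(i) covers 5:j, 6:m
9(m) covers 7:k, 8:i
floor of heap: 0:i
completions by unplaced set U, small U first (add the entries for U minus each lowest piece of U):
  |U|=1: {9}:1
  |U|=2: {7,9}:1  {8,9}:1
  |U|=3: {5,8,9}:1  {7,8,9}:2
  |U|=4: {5,7,8,9}:3  {6,7,8,9}:2
  |U|=5: {5,6,7,8,9}:5
  |U|=6: {4,5,6,7,8,9}:5
  |U|=7: {3,4,5,6,7,8,9}:5
  |U|=8: {1,3,4,5,6,7,8,9}:5  {2,3,4,5,6,7,8,9}:5
  start at 0(i): 10

10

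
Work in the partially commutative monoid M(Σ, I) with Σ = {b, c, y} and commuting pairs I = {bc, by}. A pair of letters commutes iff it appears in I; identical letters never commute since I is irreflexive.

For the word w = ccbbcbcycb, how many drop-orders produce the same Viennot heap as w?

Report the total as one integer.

210

drop 0:c onto floor
drop 1:c onto {0:c}
drop 2:b onto floor
drop 3:b onto {2:b}
drop 4:c onto {1:c}
drop 5:b onto {3:b}
drop 6:c onto {4:c}
drop 7:y onto {6:c}
drop 8:c onto {7:y}
drop 9:b onto {5:b}
ground layer = {0:c, 2:b}
drop-orders for the pieces not yet dropped (sum over which currently-grounded one goes next):
  1 to go: {8} 1  {9} 1
  2 to go: {5,9} 1  {7,8} 1  {8,9} 2
  3 to go: {3,5,9} 1  {5,8,9} 3  {6,7,8} 1  {7,8,9} 3
  4 to go: {2,3,5,9} 1  {3,5,8,9} 4  {4,6,7,8} 1  {5,7,8,9} 6  {6,7,8,9} 4
  5 to go: {1,4,6,7,8} 1  {2,3,5,8,9} 5  {3,5,7,8,9} 10  {4,6,7,8,9} 5  {5,6,7,8,9} 10
  6 to go: {0,1,4,6,7,8} 1  {1,4,6,7,8,9} 6  {2,3,5,7,8,9} 15  {3,5,6,7,8,9} 20  {4,5,6,7,8,9} 15
  7 to go: {0,1,4,6,7,8,9} 7  {1,4,5,6,7,8,9} 21  {2,3,5,6,7,8,9} 35  {3,4,5,6,7,8,9} 35
  8 to go: {0,1,4,5,6,7,8,9} 28  {1,3,4,5,6,7,8,9} 56  {2,3,4,5,6,7,8,9} 70
  if 0:c drops first: 126 orders
  if 2:b drops first: 84 orders
heap linearizations: 210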